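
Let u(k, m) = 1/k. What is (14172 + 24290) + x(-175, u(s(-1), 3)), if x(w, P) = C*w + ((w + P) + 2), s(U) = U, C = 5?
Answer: 37413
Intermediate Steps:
x(w, P) = 2 + P + 6*w (x(w, P) = 5*w + ((w + P) + 2) = 5*w + ((P + w) + 2) = 5*w + (2 + P + w) = 2 + P + 6*w)
(14172 + 24290) + x(-175, u(s(-1), 3)) = (14172 + 24290) + (2 + 1/(-1) + 6*(-175)) = 38462 + (2 - 1 - 1050) = 38462 - 1049 = 37413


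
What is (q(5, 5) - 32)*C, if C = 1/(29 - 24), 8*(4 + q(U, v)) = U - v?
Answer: -36/5 ≈ -7.2000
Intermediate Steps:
q(U, v) = -4 - v/8 + U/8 (q(U, v) = -4 + (U - v)/8 = -4 + (-v/8 + U/8) = -4 - v/8 + U/8)
C = ⅕ (C = 1/5 = ⅕ ≈ 0.20000)
(q(5, 5) - 32)*C = ((-4 - ⅛*5 + (⅛)*5) - 32)*(⅕) = ((-4 - 5/8 + 5/8) - 32)*(⅕) = (-4 - 32)*(⅕) = -36*⅕ = -36/5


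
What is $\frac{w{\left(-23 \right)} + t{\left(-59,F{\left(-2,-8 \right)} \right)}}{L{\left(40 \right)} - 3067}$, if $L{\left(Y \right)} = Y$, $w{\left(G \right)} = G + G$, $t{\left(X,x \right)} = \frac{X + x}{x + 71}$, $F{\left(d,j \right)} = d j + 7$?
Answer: $\frac{2180}{142269} \approx 0.015323$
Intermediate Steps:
$F{\left(d,j \right)} = 7 + d j$
$t{\left(X,x \right)} = \frac{X + x}{71 + x}$
$w{\left(G \right)} = 2 G$
$\frac{w{\left(-23 \right)} + t{\left(-59,F{\left(-2,-8 \right)} \right)}}{L{\left(40 \right)} - 3067} = \frac{2 \left(-23\right) + \frac{-59 + \left(7 - -16\right)}{71 + \left(7 - -16\right)}}{40 - 3067} = \frac{-46 + \frac{-59 + \left(7 + 16\right)}{71 + \left(7 + 16\right)}}{-3027} = \left(-46 + \frac{-59 + 23}{71 + 23}\right) \left(- \frac{1}{3027}\right) = \left(-46 + \frac{1}{94} \left(-36\right)\right) \left(- \frac{1}{3027}\right) = \left(-46 - \frac{18}{47}\right) \left(- \frac{1}{3027}\right) = \left(- \frac{2180}{47}\right) \left(- \frac{1}{3027}\right) = \frac{2180}{142269}$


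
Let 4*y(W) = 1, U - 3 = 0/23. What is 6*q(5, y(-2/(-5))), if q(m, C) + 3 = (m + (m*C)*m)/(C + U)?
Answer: 36/13 ≈ 2.7692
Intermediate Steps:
U = 3 (U = 3 + 0/23 = 3 + 0*(1/23) = 3 + 0 = 3)
y(W) = ¼ (y(W) = (¼)*1 = ¼)
q(m, C) = -3 + (m + C*m²)/(3 + C) (q(m, C) = -3 + (m + (m*C)*m)/(C + 3) = -3 + (m + (C*m)*m)/(3 + C) = -3 + (m + C*m²)/(3 + C))
6*q(5, y(-2/(-5))) = 6*((-9 + 5 - 3*¼ + (¼)*5²)/(3 + ¼)) = 6*((-9 + 5 - ¾ + (¼)*25)/(13/4)) = 6*(4*(-9 + 5 - ¾ + 25/4)/13) = 6*((4/13)*(3/2)) = 6*(6/13) = 36/13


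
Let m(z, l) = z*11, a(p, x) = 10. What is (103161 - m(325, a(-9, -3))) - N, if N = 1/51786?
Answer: 5157160595/51786 ≈ 99586.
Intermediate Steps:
N = 1/51786 ≈ 1.9310e-5
m(z, l) = 11*z
(103161 - m(325, a(-9, -3))) - N = (103161 - 11*325) - 1*1/51786 = (103161 - 1*3575) - 1/51786 = (103161 - 3575) - 1/51786 = 99586 - 1/51786 = 5157160595/51786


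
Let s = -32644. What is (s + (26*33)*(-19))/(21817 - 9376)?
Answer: -48946/12441 ≈ -3.9342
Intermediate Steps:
(s + (26*33)*(-19))/(21817 - 9376) = (-32644 + (26*33)*(-19))/(21817 - 9376) = (-32644 + 858*(-19))/12441 = (-32644 - 16302)*(1/12441) = -48946*1/12441 = -48946/12441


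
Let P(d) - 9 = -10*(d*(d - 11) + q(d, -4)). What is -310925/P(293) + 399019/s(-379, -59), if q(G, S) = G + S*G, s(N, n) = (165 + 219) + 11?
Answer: 326305286134/322897095 ≈ 1010.6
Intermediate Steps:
s(N, n) = 395 (s(N, n) = 384 + 11 = 395)
q(G, S) = G + G*S
P(d) = 9 + 30*d - 10*d*(-11 + d) (P(d) = 9 - 10*(d*(d - 11) + d*(1 - 4)) = 9 - 10*(d*(-11 + d) + d*(-3)) = 9 - 10*(d*(-11 + d) - 3*d) = 9 - 10*(-3*d + d*(-11 + d)) = 9 + (30*d - 10*d*(-11 + d)) = 9 + 30*d - 10*d*(-11 + d))
-310925/P(293) + 399019/s(-379, -59) = -310925/(9 - 10*293² + 140*293) + 399019/395 = -310925/(9 - 10*85849 + 41020) + 399019*(1/395) = -310925/(9 - 858490 + 41020) + 399019/395 = -310925/(-817461) + 399019/395 = -310925*(-1/817461) + 399019/395 = 310925/817461 + 399019/395 = 326305286134/322897095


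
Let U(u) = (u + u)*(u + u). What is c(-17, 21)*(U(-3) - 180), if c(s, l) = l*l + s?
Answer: -61056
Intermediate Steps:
c(s, l) = s + l² (c(s, l) = l² + s = s + l²)
U(u) = 4*u² (U(u) = (2*u)*(2*u) = 4*u²)
c(-17, 21)*(U(-3) - 180) = (-17 + 21²)*(4*(-3)² - 180) = (-17 + 441)*(4*9 - 180) = 424*(36 - 180) = 424*(-144) = -61056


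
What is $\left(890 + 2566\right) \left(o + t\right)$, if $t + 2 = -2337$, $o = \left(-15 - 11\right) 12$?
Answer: $-9161856$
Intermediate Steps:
$o = -312$ ($o = \left(-26\right) 12 = -312$)
$t = -2339$ ($t = -2 - 2337 = -2339$)
$\left(890 + 2566\right) \left(o + t\right) = \left(890 + 2566\right) \left(-312 - 2339\right) = 3456 \left(-2651\right) = -9161856$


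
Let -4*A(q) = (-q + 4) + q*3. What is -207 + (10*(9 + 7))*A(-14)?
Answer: 753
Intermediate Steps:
A(q) = -1 - q/2 (A(q) = -((-q + 4) + q*3)/4 = -((4 - q) + 3*q)/4 = -(4 + 2*q)/4 = -1 - q/2)
-207 + (10*(9 + 7))*A(-14) = -207 + (10*(9 + 7))*(-1 - ½*(-14)) = -207 + (10*16)*(-1 + 7) = -207 + 160*6 = -207 + 960 = 753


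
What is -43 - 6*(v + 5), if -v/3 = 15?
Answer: 197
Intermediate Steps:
v = -45 (v = -3*15 = -45)
-43 - 6*(v + 5) = -43 - 6*(-45 + 5) = -43 - 6*(-40) = -43 + 240 = 197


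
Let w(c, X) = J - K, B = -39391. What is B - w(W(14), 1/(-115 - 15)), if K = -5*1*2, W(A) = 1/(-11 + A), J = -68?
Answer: -39333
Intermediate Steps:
K = -10 (K = -5*2 = -10)
w(c, X) = -58 (w(c, X) = -68 - 1*(-10) = -68 + 10 = -58)
B - w(W(14), 1/(-115 - 15)) = -39391 - 1*(-58) = -39391 + 58 = -39333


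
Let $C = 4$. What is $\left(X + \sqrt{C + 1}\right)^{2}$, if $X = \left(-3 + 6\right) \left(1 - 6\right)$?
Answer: $\left(15 - \sqrt{5}\right)^{2} \approx 162.92$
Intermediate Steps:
$X = -15$ ($X = 3 \left(-5\right) = -15$)
$\left(X + \sqrt{C + 1}\right)^{2} = \left(-15 + \sqrt{4 + 1}\right)^{2} = \left(-15 + \sqrt{5}\right)^{2}$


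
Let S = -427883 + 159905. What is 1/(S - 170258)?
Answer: -1/438236 ≈ -2.2819e-6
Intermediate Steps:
S = -267978
1/(S - 170258) = 1/(-267978 - 170258) = 1/(-438236) = -1/438236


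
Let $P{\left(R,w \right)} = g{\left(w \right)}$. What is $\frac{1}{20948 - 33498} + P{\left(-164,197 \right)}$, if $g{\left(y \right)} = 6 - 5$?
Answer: $\frac{12549}{12550} \approx 0.99992$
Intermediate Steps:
$g{\left(y \right)} = 1$ ($g{\left(y \right)} = 6 - 5 = 1$)
$P{\left(R,w \right)} = 1$
$\frac{1}{20948 - 33498} + P{\left(-164,197 \right)} = \frac{1}{20948 - 33498} + 1 = \frac{1}{-12550} + 1 = - \frac{1}{12550} + 1 = \frac{12549}{12550}$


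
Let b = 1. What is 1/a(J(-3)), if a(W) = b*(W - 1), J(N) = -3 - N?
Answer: -1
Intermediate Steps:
a(W) = -1 + W (a(W) = 1*(W - 1) = 1*(-1 + W) = -1 + W)
1/a(J(-3)) = 1/(-1 + (-3 - 1*(-3))) = 1/(-1 + (-3 + 3)) = 1/(-1 + 0) = 1/(-1) = -1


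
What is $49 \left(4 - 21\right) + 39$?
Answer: $-794$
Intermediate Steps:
$49 \left(4 - 21\right) + 39 = 49 \left(-17\right) + 39 = -833 + 39 = -794$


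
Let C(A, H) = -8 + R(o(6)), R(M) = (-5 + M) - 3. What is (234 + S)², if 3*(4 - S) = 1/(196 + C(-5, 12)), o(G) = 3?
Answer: 17072296921/301401 ≈ 56643.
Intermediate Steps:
R(M) = -8 + M
C(A, H) = -13 (C(A, H) = -8 + (-8 + 3) = -8 - 5 = -13)
S = 2195/549 (S = 4 - 1/(3*(196 - 13)) = 4 - ⅓/183 = 4 - ⅓*1/183 = 4 - 1/549 = 2195/549 ≈ 3.9982)
(234 + S)² = (234 + 2195/549)² = (130661/549)² = 17072296921/301401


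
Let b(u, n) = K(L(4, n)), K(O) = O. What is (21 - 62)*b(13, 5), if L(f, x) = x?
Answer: -205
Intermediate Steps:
b(u, n) = n
(21 - 62)*b(13, 5) = (21 - 62)*5 = -41*5 = -205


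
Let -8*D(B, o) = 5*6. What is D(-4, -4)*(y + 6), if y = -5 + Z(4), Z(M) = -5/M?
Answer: 15/16 ≈ 0.93750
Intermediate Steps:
D(B, o) = -15/4 (D(B, o) = -5*6/8 = -⅛*30 = -15/4)
y = -25/4 (y = -5 - 5/4 = -25/4 ≈ -6.2500)
D(-4, -4)*(y + 6) = -15*(-25/4 + 6)/4 = -15/4*(-¼) = 15/16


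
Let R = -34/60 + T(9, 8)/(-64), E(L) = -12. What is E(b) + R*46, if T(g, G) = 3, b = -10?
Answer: -19307/480 ≈ -40.223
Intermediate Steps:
R = -589/960 (R = -34/60 + 3/(-64) = -34*1/60 + 3*(-1/64) = -17/30 - 3/64 = -589/960 ≈ -0.61354)
E(b) + R*46 = -12 - 589/960*46 = -12 - 13547/480 = -19307/480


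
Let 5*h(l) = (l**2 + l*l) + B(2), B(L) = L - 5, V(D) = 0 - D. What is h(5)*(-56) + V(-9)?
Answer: -2587/5 ≈ -517.40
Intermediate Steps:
V(D) = -D
B(L) = -5 + L
h(l) = -3/5 + 2*l**2/5 (h(l) = ((l**2 + l*l) + (-5 + 2))/5 = ((l**2 + l**2) - 3)/5 = (2*l**2 - 3)/5 = (-3 + 2*l**2)/5 = -3/5 + 2*l**2/5)
h(5)*(-56) + V(-9) = (-3/5 + (2/5)*5**2)*(-56) - 1*(-9) = (-3/5 + (2/5)*25)*(-56) + 9 = (-3/5 + 10)*(-56) + 9 = (47/5)*(-56) + 9 = -2632/5 + 9 = -2587/5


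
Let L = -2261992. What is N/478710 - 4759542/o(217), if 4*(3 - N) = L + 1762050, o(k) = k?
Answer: -4556826456631/207760140 ≈ -21933.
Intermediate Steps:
N = 249977/2 (N = 3 - (-2261992 + 1762050)/4 = 3 - ¼*(-499942) = 3 + 249971/2 = 249977/2 ≈ 1.2499e+5)
N/478710 - 4759542/o(217) = (249977/2)/478710 - 4759542/217 = (249977/2)*(1/478710) - 4759542*1/217 = 249977/957420 - 4759542/217 = -4556826456631/207760140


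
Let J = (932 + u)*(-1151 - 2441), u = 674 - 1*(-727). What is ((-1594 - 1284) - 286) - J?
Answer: 8376972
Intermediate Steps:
u = 1401 (u = 674 + 727 = 1401)
J = -8380136 (J = (932 + 1401)*(-1151 - 2441) = 2333*(-3592) = -8380136)
((-1594 - 1284) - 286) - J = ((-1594 - 1284) - 286) - 1*(-8380136) = (-2878 - 286) + 8380136 = -3164 + 8380136 = 8376972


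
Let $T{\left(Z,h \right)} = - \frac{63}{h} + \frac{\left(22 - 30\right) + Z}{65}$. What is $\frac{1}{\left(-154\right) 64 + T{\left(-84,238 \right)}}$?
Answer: $- \frac{2210}{21785473} \approx -0.00010144$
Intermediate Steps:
$T{\left(Z,h \right)} = - \frac{8}{65} - \frac{63}{h} + \frac{Z}{65}$ ($T{\left(Z,h \right)} = - \frac{63}{h} + \left(-8 + Z\right) \frac{1}{65} = - \frac{63}{h} + \left(- \frac{8}{65} + \frac{Z}{65}\right) = - \frac{8}{65} - \frac{63}{h} + \frac{Z}{65}$)
$\frac{1}{\left(-154\right) 64 + T{\left(-84,238 \right)}} = \frac{1}{\left(-154\right) 64 + \frac{-4095 + 238 \left(-8 - 84\right)}{65 \cdot 238}} = \frac{1}{-9856 + \frac{1}{65} \cdot \frac{1}{238} \left(-4095 + 238 \left(-92\right)\right)} = \frac{1}{-9856 + \frac{1}{65} \cdot \frac{1}{238} \left(-4095 - 21896\right)} = \frac{1}{-9856 + \frac{1}{65} \cdot \frac{1}{238} \left(-25991\right)} = \frac{1}{-9856 - \frac{3713}{2210}} = \frac{1}{- \frac{21785473}{2210}} = - \frac{2210}{21785473}$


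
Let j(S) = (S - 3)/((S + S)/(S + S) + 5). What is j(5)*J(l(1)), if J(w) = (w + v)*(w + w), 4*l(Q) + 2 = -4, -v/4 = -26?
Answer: -205/2 ≈ -102.50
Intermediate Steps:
v = 104 (v = -4*(-26) = 104)
l(Q) = -3/2 (l(Q) = -½ + (¼)*(-4) = -½ - 1 = -3/2)
J(w) = 2*w*(104 + w) (J(w) = (w + 104)*(w + w) = (104 + w)*(2*w) = 2*w*(104 + w))
j(S) = -½ + S/6 (j(S) = (-3 + S)/((2*S)/((2*S)) + 5) = (-3 + S)/((2*S)*(1/(2*S)) + 5) = (-3 + S)/(1 + 5) = (-3 + S)/6 = (-3 + S)*(⅙) = -½ + S/6)
j(5)*J(l(1)) = (-½ + (⅙)*5)*(2*(-3/2)*(104 - 3/2)) = (-½ + ⅚)*(2*(-3/2)*(205/2)) = (⅓)*(-615/2) = -205/2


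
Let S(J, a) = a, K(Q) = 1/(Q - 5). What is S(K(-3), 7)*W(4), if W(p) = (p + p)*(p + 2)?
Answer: 336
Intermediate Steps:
K(Q) = 1/(-5 + Q)
W(p) = 2*p*(2 + p) (W(p) = (2*p)*(2 + p) = 2*p*(2 + p))
S(K(-3), 7)*W(4) = 7*(2*4*(2 + 4)) = 7*(2*4*6) = 7*48 = 336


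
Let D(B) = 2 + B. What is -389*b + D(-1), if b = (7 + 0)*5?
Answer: -13614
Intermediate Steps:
b = 35 (b = 7*5 = 35)
-389*b + D(-1) = -389*35 + (2 - 1) = -13615 + 1 = -13614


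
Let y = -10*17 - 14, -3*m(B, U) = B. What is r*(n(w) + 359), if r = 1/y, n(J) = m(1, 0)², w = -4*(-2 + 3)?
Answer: -404/207 ≈ -1.9517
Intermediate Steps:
m(B, U) = -B/3
w = -4 (w = -4*1 = -4)
y = -184 (y = -170 - 14 = -184)
n(J) = ⅑ (n(J) = (-⅓*1)² = (-⅓)² = ⅑)
r = -1/184 (r = 1/(-184) = -1/184 ≈ -0.0054348)
r*(n(w) + 359) = -(⅑ + 359)/184 = -1/184*3232/9 = -404/207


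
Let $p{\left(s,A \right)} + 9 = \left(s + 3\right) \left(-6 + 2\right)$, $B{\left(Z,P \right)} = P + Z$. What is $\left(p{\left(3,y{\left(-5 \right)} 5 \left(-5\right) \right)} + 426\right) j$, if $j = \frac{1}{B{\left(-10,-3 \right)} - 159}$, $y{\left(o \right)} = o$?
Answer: $- \frac{393}{172} \approx -2.2849$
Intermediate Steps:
$p{\left(s,A \right)} = -21 - 4 s$ ($p{\left(s,A \right)} = -9 + \left(s + 3\right) \left(-6 + 2\right) = -9 + \left(3 + s\right) \left(-4\right) = -9 - \left(12 + 4 s\right) = -21 - 4 s$)
$j = - \frac{1}{172}$ ($j = \frac{1}{\left(-3 - 10\right) - 159} = \frac{1}{-13 - 159} = \frac{1}{-172} = - \frac{1}{172} \approx -0.005814$)
$\left(p{\left(3,y{\left(-5 \right)} 5 \left(-5\right) \right)} + 426\right) j = \left(\left(-21 - 12\right) + 426\right) \left(- \frac{1}{172}\right) = \left(-33 + 426\right) \left(- \frac{1}{172}\right) = 393 \left(- \frac{1}{172}\right) = - \frac{393}{172}$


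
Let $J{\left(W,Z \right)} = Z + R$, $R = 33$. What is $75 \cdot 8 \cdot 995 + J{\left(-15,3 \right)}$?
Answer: $597036$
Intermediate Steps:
$J{\left(W,Z \right)} = 33 + Z$ ($J{\left(W,Z \right)} = Z + 33 = 33 + Z$)
$75 \cdot 8 \cdot 995 + J{\left(-15,3 \right)} = 75 \cdot 8 \cdot 995 + \left(33 + 3\right) = 600 \cdot 995 + 36 = 597000 + 36 = 597036$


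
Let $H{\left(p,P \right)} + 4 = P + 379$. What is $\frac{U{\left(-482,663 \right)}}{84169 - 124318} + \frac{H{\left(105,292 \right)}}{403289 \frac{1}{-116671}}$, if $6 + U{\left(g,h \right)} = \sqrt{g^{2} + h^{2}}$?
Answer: $- \frac{1041458324753}{5397216687} - \frac{\sqrt{671893}}{40149} \approx -192.98$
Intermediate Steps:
$H{\left(p,P \right)} = 375 + P$ ($H{\left(p,P \right)} = -4 + \left(P + 379\right) = -4 + \left(379 + P\right) = 375 + P$)
$U{\left(g,h \right)} = -6 + \sqrt{g^{2} + h^{2}}$
$\frac{U{\left(-482,663 \right)}}{84169 - 124318} + \frac{H{\left(105,292 \right)}}{403289 \frac{1}{-116671}} = \frac{-6 + \sqrt{\left(-482\right)^{2} + 663^{2}}}{84169 - 124318} + \frac{375 + 292}{403289 \frac{1}{-116671}} = \frac{-6 + \sqrt{232324 + 439569}}{84169 - 124318} + \frac{667}{403289 \left(- \frac{1}{116671}\right)} = \frac{-6 + \sqrt{671893}}{-40149} + \frac{667}{- \frac{403289}{116671}} = \left(-6 + \sqrt{671893}\right) \left(- \frac{1}{40149}\right) + 667 \left(- \frac{116671}{403289}\right) = \left(\frac{2}{13383} - \frac{\sqrt{671893}}{40149}\right) - \frac{77819557}{403289} = - \frac{1041458324753}{5397216687} - \frac{\sqrt{671893}}{40149}$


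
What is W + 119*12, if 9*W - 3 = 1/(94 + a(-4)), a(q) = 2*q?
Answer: 1105531/774 ≈ 1428.3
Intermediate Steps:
W = 259/774 (W = ⅓ + 1/(9*(94 + 2*(-4))) = ⅓ + 1/(9*(94 - 8)) = ⅓ + (⅑)/86 = ⅓ + (⅑)*(1/86) = ⅓ + 1/774 = 259/774 ≈ 0.33463)
W + 119*12 = 259/774 + 119*12 = 259/774 + 1428 = 1105531/774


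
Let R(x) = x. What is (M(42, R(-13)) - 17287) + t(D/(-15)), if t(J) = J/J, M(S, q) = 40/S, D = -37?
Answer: -362986/21 ≈ -17285.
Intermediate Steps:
t(J) = 1
(M(42, R(-13)) - 17287) + t(D/(-15)) = (40/42 - 17287) + 1 = (40*(1/42) - 17287) + 1 = (20/21 - 17287) + 1 = -363007/21 + 1 = -362986/21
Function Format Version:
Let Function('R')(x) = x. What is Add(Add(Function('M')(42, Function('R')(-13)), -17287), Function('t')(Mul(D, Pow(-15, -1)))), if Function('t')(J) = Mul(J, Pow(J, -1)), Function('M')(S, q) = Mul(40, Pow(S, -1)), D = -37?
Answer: Rational(-362986, 21) ≈ -17285.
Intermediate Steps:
Function('t')(J) = 1
Add(Add(Function('M')(42, Function('R')(-13)), -17287), Function('t')(Mul(D, Pow(-15, -1)))) = Add(Add(Mul(40, Pow(42, -1)), -17287), 1) = Add(Add(Mul(40, Rational(1, 42)), -17287), 1) = Add(Add(Rational(20, 21), -17287), 1) = Add(Rational(-363007, 21), 1) = Rational(-362986, 21)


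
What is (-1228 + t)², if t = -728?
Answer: 3825936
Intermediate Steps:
(-1228 + t)² = (-1228 - 728)² = (-1956)² = 3825936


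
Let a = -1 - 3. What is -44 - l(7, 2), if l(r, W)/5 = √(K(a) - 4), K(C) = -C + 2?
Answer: -44 - 5*√2 ≈ -51.071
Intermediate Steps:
a = -4
K(C) = 2 - C
l(r, W) = 5*√2 (l(r, W) = 5*√((2 - 1*(-4)) - 4) = 5*√((2 + 4) - 4) = 5*√(6 - 4) = 5*√2)
-44 - l(7, 2) = -44 - 5*√2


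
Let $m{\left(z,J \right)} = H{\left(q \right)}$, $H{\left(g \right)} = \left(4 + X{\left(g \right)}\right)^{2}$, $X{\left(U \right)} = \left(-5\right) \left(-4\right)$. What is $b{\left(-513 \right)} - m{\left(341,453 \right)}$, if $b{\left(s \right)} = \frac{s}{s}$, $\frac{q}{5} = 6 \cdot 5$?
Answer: $-575$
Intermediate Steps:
$X{\left(U \right)} = 20$
$q = 150$ ($q = 5 \cdot 6 \cdot 5 = 5 \cdot 30 = 150$)
$b{\left(s \right)} = 1$
$H{\left(g \right)} = 576$ ($H{\left(g \right)} = \left(4 + 20\right)^{2} = 24^{2} = 576$)
$m{\left(z,J \right)} = 576$
$b{\left(-513 \right)} - m{\left(341,453 \right)} = 1 - 576 = -575$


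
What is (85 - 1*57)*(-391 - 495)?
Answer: -24808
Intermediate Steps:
(85 - 1*57)*(-391 - 495) = (85 - 57)*(-886) = 28*(-886) = -24808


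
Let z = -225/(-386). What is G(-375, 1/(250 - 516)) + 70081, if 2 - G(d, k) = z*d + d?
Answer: 27281163/386 ≈ 70677.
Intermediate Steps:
z = 225/386 (z = -225*(-1/386) = 225/386 ≈ 0.58290)
G(d, k) = 2 - 611*d/386 (G(d, k) = 2 - (225*d/386 + d) = 2 - 611*d/386)
G(-375, 1/(250 - 516)) + 70081 = (2 - 611/386*(-375)) + 70081 = (2 + 229125/386) + 70081 = 229897/386 + 70081 = 27281163/386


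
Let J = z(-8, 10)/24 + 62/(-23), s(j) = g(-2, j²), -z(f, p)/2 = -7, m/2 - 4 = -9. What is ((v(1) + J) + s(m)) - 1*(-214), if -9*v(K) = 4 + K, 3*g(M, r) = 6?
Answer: 176639/828 ≈ 213.33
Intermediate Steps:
g(M, r) = 2 (g(M, r) = (⅓)*6 = 2)
m = -10 (m = 8 + 2*(-9) = 8 - 18 = -10)
z(f, p) = 14 (z(f, p) = -2*(-7) = 14)
s(j) = 2
v(K) = -4/9 - K/9 (v(K) = -(4 + K)/9 = -4/9 - K/9)
J = -583/276 (J = 14/24 + 62/(-23) = 14*(1/24) + 62*(-1/23) = 7/12 - 62/23 = -583/276 ≈ -2.1123)
((v(1) + J) + s(m)) - 1*(-214) = (((-4/9 - ⅑*1) - 583/276) + 2) - 1*(-214) = (((-4/9 - ⅑) - 583/276) + 2) + 214 = ((-5/9 - 583/276) + 2) + 214 = (-2209/828 + 2) + 214 = -553/828 + 214 = 176639/828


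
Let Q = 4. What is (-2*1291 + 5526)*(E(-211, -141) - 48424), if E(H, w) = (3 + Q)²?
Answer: -142416000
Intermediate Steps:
E(H, w) = 49 (E(H, w) = (3 + 4)² = 7² = 49)
(-2*1291 + 5526)*(E(-211, -141) - 48424) = (-2*1291 + 5526)*(49 - 48424) = (-2582 + 5526)*(-48375) = 2944*(-48375) = -142416000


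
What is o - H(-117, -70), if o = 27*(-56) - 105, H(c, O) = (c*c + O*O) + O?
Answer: -20136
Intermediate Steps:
H(c, O) = O + O**2 + c**2 (H(c, O) = (c**2 + O**2) + O = (O**2 + c**2) + O = O + O**2 + c**2)
o = -1617 (o = -1512 - 105 = -1617)
o - H(-117, -70) = -1617 - (-70 + (-70)**2 + (-117)**2) = -1617 - (-70 + 4900 + 13689) = -1617 - 1*18519 = -1617 - 18519 = -20136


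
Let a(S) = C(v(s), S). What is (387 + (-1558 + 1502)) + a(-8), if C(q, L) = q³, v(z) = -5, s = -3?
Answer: 206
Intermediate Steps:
a(S) = -125 (a(S) = (-5)³ = -125)
(387 + (-1558 + 1502)) + a(-8) = (387 + (-1558 + 1502)) - 125 = (387 - 56) - 125 = 331 - 125 = 206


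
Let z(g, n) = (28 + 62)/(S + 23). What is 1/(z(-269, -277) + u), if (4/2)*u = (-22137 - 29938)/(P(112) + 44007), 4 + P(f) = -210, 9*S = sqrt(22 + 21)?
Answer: 109100819218162/361972686192635 + 621375899076*sqrt(43)/361972686192635 ≈ 0.31266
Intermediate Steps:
S = sqrt(43)/9 (S = sqrt(22 + 21)/9 = sqrt(43)/9 ≈ 0.72860)
P(f) = -214 (P(f) = -4 - 210 = -214)
z(g, n) = 90/(23 + sqrt(43)/9) (z(g, n) = (28 + 62)/(sqrt(43)/9 + 23) = 90/(23 + sqrt(43)/9))
u = -52075/87586 (u = ((-22137 - 29938)/(-214 + 44007))/2 = (-52075/43793)/2 = (-52075*1/43793)/2 = (1/2)*(-52075/43793) = -52075/87586 ≈ -0.59456)
1/(z(-269, -277) + u) = 1/((83835/21403 - 405*sqrt(43)/21403) - 52075/87586) = 1/(6228211085/1874603158 - 405*sqrt(43)/21403)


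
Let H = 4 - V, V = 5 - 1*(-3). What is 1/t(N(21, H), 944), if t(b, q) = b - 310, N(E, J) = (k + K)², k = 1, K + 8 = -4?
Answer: -1/189 ≈ -0.0052910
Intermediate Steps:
K = -12 (K = -8 - 4 = -12)
V = 8 (V = 5 + 3 = 8)
H = -4 (H = 4 - 1*8 = 4 - 8 = -4)
N(E, J) = 121 (N(E, J) = (1 - 12)² = (-11)² = 121)
t(b, q) = -310 + b
1/t(N(21, H), 944) = 1/(-310 + 121) = 1/(-189) = -1/189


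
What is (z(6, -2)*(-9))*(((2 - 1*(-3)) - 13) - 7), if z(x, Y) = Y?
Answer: -270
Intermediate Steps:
(z(6, -2)*(-9))*(((2 - 1*(-3)) - 13) - 7) = (-2*(-9))*(((2 - 1*(-3)) - 13) - 7) = 18*(((2 + 3) - 13) - 7) = 18*((5 - 13) - 7) = 18*(-8 - 7) = 18*(-15) = -270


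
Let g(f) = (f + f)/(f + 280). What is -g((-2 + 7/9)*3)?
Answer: 22/829 ≈ 0.026538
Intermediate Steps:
g(f) = 2*f/(280 + f) (g(f) = (2*f)/(280 + f) = 2*f/(280 + f))
-g((-2 + 7/9)*3) = -2*(-2 + 7/9)*3/(280 + (-2 + 7/9)*3) = -2*(-11/9*3)/(280 - 11/9*3) = -2*(-11)/(3*(280 - 11/3)) = -2*(-11)/(3*829/3) = -2*(-11)*3/(3*829) = -1*(-22/829) = 22/829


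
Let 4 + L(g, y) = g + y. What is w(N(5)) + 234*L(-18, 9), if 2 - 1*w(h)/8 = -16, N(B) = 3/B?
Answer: -2898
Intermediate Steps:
L(g, y) = -4 + g + y (L(g, y) = -4 + (g + y) = -4 + g + y)
w(h) = 144 (w(h) = 16 - 8*(-16) = 16 + 128 = 144)
w(N(5)) + 234*L(-18, 9) = 144 + 234*(-4 - 18 + 9) = 144 + 234*(-13) = 144 - 3042 = -2898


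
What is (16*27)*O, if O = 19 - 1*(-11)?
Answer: 12960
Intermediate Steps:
O = 30 (O = 19 + 11 = 30)
(16*27)*O = (16*27)*30 = 432*30 = 12960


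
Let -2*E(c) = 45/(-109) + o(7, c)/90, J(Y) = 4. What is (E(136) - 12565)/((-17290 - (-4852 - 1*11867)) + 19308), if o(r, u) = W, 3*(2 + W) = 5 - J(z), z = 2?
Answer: -147912641/220571964 ≈ -0.67059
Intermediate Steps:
W = -5/3 (W = -2 + (5 - 1*4)/3 = -2 + (5 - 4)/3 = -2 + (1/3)*1 = -2 + 1/3 = -5/3 ≈ -1.6667)
o(r, u) = -5/3
E(c) = 2539/11772 (E(c) = -(45/(-109) - 5/3/90)/2 = -(45*(-1/109) - 5/3*1/90)/2 = -(-45/109 - 1/54)/2 = -1/2*(-2539/5886) = 2539/11772)
(E(136) - 12565)/((-17290 - (-4852 - 1*11867)) + 19308) = (2539/11772 - 12565)/((-17290 - (-4852 - 1*11867)) + 19308) = -147912641/(11772*((-17290 - (-4852 - 11867)) + 19308)) = -147912641/(11772*((-17290 - 1*(-16719)) + 19308)) = -147912641/(11772*((-17290 + 16719) + 19308)) = -147912641/(11772*(-571 + 19308)) = -147912641/11772/18737 = -147912641/11772*1/18737 = -147912641/220571964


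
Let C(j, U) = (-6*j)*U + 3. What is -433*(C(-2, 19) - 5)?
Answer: -97858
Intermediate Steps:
C(j, U) = 3 - 6*U*j (C(j, U) = -6*U*j + 3 = 3 - 6*U*j)
-433*(C(-2, 19) - 5) = -433*((3 - 6*19*(-2)) - 5) = -433*((3 + 228) - 5) = -433*(231 - 5) = -433*226 = -97858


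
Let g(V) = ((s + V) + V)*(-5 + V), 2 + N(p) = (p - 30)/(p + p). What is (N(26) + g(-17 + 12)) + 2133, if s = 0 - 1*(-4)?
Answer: 28482/13 ≈ 2190.9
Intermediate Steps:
s = 4 (s = 0 + 4 = 4)
N(p) = -2 + (-30 + p)/(2*p) (N(p) = -2 + (p - 30)/(p + p) = -2 + (-30 + p)/((2*p)) = -2 + (-30 + p)*(1/(2*p)) = -2 + (-30 + p)/(2*p))
g(V) = (-5 + V)*(4 + 2*V) (g(V) = ((4 + V) + V)*(-5 + V) = (4 + 2*V)*(-5 + V) = (-5 + V)*(4 + 2*V))
(N(26) + g(-17 + 12)) + 2133 = ((-3/2 - 15/26) + (-20 - 6*(-17 + 12) + 2*(-17 + 12)²)) + 2133 = ((-3/2 - 15*1/26) + (-20 - 6*(-5) + 2*(-5)²)) + 2133 = ((-3/2 - 15/26) + (-20 + 30 + 2*25)) + 2133 = (-27/13 + (-20 + 30 + 50)) + 2133 = (-27/13 + 60) + 2133 = 753/13 + 2133 = 28482/13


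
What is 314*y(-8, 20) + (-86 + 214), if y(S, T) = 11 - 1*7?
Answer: 1384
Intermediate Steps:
y(S, T) = 4 (y(S, T) = 11 - 7 = 4)
314*y(-8, 20) + (-86 + 214) = 314*4 + (-86 + 214) = 1256 + 128 = 1384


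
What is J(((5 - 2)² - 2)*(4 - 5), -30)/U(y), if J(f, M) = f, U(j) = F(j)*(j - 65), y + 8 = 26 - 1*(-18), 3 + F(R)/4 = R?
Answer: 7/3828 ≈ 0.0018286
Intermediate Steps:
F(R) = -12 + 4*R
y = 36 (y = -8 + (26 - 1*(-18)) = -8 + (26 + 18) = -8 + 44 = 36)
U(j) = (-65 + j)*(-12 + 4*j) (U(j) = (-12 + 4*j)*(j - 65) = (-12 + 4*j)*(-65 + j) = (-65 + j)*(-12 + 4*j))
J(((5 - 2)² - 2)*(4 - 5), -30)/U(y) = (((5 - 2)² - 2)*(4 - 5))/((4*(-65 + 36)*(-3 + 36))) = ((3² - 2)*(-1))/((4*(-29)*33)) = ((9 - 2)*(-1))/(-3828) = (7*(-1))*(-1/3828) = -7*(-1/3828) = 7/3828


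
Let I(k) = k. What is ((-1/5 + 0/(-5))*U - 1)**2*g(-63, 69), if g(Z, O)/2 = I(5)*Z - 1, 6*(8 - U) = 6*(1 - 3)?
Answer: -5688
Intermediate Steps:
U = 10 (U = 8 - (1 - 3) = 8 - (-2) = 8 - 1/6*(-12) = 8 + 2 = 10)
g(Z, O) = -2 + 10*Z (g(Z, O) = 2*(5*Z - 1) = 2*(-1 + 5*Z) = -2 + 10*Z)
((-1/5 + 0/(-5))*U - 1)**2*g(-63, 69) = ((-1/5 + 0/(-5))*10 - 1)**2*(-2 + 10*(-63)) = ((-1*1/5 + 0*(-1/5))*10 - 1)**2*(-2 - 630) = ((-1/5 + 0)*10 - 1)**2*(-632) = (-1/5*10 - 1)**2*(-632) = (-2 - 1)**2*(-632) = (-3)**2*(-632) = 9*(-632) = -5688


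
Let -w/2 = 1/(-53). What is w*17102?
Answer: 34204/53 ≈ 645.36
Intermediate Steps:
w = 2/53 (w = -2/(-53) = -2*(-1/53) = 2/53 ≈ 0.037736)
w*17102 = (2/53)*17102 = 34204/53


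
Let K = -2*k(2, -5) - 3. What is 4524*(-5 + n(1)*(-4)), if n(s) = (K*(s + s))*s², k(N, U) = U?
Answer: -275964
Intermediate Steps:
K = 7 (K = -2*(-5) - 3 = 10 - 3 = 7)
n(s) = 14*s³ (n(s) = (7*(s + s))*s² = (7*(2*s))*s² = (14*s)*s² = 14*s³)
4524*(-5 + n(1)*(-4)) = 4524*(-5 + (14*1³)*(-4)) = 4524*(-5 + (14*1)*(-4)) = 4524*(-5 + 14*(-4)) = 4524*(-5 - 56) = 4524*(-61) = -275964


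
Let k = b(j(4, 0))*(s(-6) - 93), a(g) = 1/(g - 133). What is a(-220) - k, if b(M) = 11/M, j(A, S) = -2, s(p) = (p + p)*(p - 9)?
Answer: 337819/706 ≈ 478.50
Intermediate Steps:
a(g) = 1/(-133 + g)
s(p) = 2*p*(-9 + p) (s(p) = (2*p)*(-9 + p) = 2*p*(-9 + p))
k = -957/2 (k = (11/(-2))*(2*(-6)*(-9 - 6) - 93) = (11*(-1/2))*(2*(-6)*(-15) - 93) = -11*(180 - 93)/2 = -11/2*87 = -957/2 ≈ -478.50)
a(-220) - k = 1/(-133 - 220) - 1*(-957/2) = 1/(-353) + 957/2 = -1/353 + 957/2 = 337819/706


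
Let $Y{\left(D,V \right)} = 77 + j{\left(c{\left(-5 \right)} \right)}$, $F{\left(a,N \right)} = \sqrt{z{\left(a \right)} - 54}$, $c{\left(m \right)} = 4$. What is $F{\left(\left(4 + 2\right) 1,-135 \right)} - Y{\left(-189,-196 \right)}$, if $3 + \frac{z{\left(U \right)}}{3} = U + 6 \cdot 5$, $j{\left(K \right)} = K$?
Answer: $-81 + 3 \sqrt{5} \approx -74.292$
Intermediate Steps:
$z{\left(U \right)} = 81 + 3 U$ ($z{\left(U \right)} = -9 + 3 \left(U + 6 \cdot 5\right) = -9 + 3 \left(U + 30\right) = -9 + 3 \left(30 + U\right) = -9 + \left(90 + 3 U\right) = 81 + 3 U$)
$F{\left(a,N \right)} = \sqrt{27 + 3 a}$ ($F{\left(a,N \right)} = \sqrt{\left(81 + 3 a\right) - 54} = \sqrt{27 + 3 a}$)
$Y{\left(D,V \right)} = 81$ ($Y{\left(D,V \right)} = 77 + 4 = 81$)
$F{\left(\left(4 + 2\right) 1,-135 \right)} - Y{\left(-189,-196 \right)} = \sqrt{27 + 3 \left(4 + 2\right) 1} - 81 = \sqrt{27 + 3 \cdot 6 \cdot 1} - 81 = \sqrt{27 + 3 \cdot 6} - 81 = \sqrt{27 + 18} - 81 = \sqrt{45} - 81 = 3 \sqrt{5} - 81 = -81 + 3 \sqrt{5}$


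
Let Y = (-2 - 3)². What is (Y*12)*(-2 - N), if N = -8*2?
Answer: 4200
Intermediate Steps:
N = -16
Y = 25 (Y = (-5)² = 25)
(Y*12)*(-2 - N) = (25*12)*(-2 - 1*(-16)) = 300*(-2 + 16) = 300*14 = 4200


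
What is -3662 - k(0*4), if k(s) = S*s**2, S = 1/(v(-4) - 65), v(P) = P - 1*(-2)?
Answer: -3662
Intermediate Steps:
v(P) = 2 + P (v(P) = P + 2 = 2 + P)
S = -1/67 (S = 1/((2 - 4) - 65) = 1/(-2 - 65) = 1/(-67) = -1/67 ≈ -0.014925)
k(s) = -s**2/67
-3662 - k(0*4) = -3662 - (-1)*(0*4)**2/67 = -3662 - (-1)*0**2/67 = -3662 - (-1)*0/67 = -3662 - 1*0 = -3662 + 0 = -3662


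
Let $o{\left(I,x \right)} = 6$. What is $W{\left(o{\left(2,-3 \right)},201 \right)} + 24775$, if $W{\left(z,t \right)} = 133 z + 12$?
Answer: $25585$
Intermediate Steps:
$W{\left(z,t \right)} = 12 + 133 z$
$W{\left(o{\left(2,-3 \right)},201 \right)} + 24775 = \left(12 + 133 \cdot 6\right) + 24775 = \left(12 + 798\right) + 24775 = 810 + 24775 = 25585$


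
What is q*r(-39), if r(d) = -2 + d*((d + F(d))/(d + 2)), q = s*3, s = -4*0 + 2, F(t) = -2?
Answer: -10038/37 ≈ -271.30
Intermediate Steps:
s = 2 (s = 0 + 2 = 2)
q = 6 (q = 2*3 = 6)
r(d) = -2 + d*(-2 + d)/(2 + d) (r(d) = -2 + d*((d - 2)/(d + 2)) = -2 + d*((-2 + d)/(2 + d)) = -2 + d*(-2 + d)/(2 + d))
q*r(-39) = 6*((-4 + (-39)**2 - 4*(-39))/(2 - 39)) = 6*((-4 + 1521 + 156)/(-37)) = 6*(-1/37*1673) = 6*(-1673/37) = -10038/37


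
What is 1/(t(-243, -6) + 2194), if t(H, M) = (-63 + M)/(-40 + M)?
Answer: 2/4391 ≈ 0.00045548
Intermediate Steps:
t(H, M) = (-63 + M)/(-40 + M)
1/(t(-243, -6) + 2194) = 1/((-63 - 6)/(-40 - 6) + 2194) = 1/(-69/(-46) + 2194) = 1/(-1/46*(-69) + 2194) = 1/(3/2 + 2194) = 1/(4391/2) = 2/4391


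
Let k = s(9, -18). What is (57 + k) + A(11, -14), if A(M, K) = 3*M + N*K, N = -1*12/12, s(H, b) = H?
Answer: 113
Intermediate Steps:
k = 9
N = -1 (N = -12*1/12 = -1)
A(M, K) = -K + 3*M (A(M, K) = 3*M - K = -K + 3*M)
(57 + k) + A(11, -14) = (57 + 9) + (-1*(-14) + 3*11) = 66 + (14 + 33) = 66 + 47 = 113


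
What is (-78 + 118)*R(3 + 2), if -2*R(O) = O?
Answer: -100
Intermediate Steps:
R(O) = -O/2
(-78 + 118)*R(3 + 2) = (-78 + 118)*(-(3 + 2)/2) = 40*(-½*5) = 40*(-5/2) = -100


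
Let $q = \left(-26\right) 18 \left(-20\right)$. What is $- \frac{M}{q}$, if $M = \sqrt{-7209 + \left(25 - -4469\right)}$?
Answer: $- \frac{i \sqrt{2715}}{9360} \approx - 0.0055668 i$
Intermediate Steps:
$M = i \sqrt{2715}$ ($M = \sqrt{-7209 + \left(25 + 4469\right)} = \sqrt{-7209 + 4494} = \sqrt{-2715} = i \sqrt{2715} \approx 52.106 i$)
$q = 9360$ ($q = \left(-468\right) \left(-20\right) = 9360$)
$- \frac{M}{q} = - \frac{i \sqrt{2715}}{9360}$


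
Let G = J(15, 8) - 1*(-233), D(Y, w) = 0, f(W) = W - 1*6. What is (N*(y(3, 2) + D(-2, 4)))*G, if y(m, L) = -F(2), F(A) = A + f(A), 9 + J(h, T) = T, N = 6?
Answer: 2784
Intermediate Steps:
J(h, T) = -9 + T
f(W) = -6 + W (f(W) = W - 6 = -6 + W)
F(A) = -6 + 2*A (F(A) = A + (-6 + A) = -6 + 2*A)
y(m, L) = 2 (y(m, L) = -(-6 + 2*2) = -(-6 + 4) = -1*(-2) = 2)
G = 232 (G = (-9 + 8) - 1*(-233) = -1 + 233 = 232)
(N*(y(3, 2) + D(-2, 4)))*G = (6*(2 + 0))*232 = (6*2)*232 = 12*232 = 2784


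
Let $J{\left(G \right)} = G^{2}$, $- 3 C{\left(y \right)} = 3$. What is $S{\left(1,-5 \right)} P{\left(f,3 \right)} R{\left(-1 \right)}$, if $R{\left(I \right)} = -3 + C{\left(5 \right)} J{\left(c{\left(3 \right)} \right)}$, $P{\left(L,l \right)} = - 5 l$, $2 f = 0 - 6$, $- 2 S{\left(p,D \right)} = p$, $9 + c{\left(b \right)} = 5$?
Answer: $- \frac{285}{2} \approx -142.5$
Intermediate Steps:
$c{\left(b \right)} = -4$ ($c{\left(b \right)} = -9 + 5 = -4$)
$S{\left(p,D \right)} = - \frac{p}{2}$
$f = -3$ ($f = \frac{0 - 6}{2} = \frac{1}{2} \left(-6\right) = -3$)
$C{\left(y \right)} = -1$ ($C{\left(y \right)} = \left(- \frac{1}{3}\right) 3 = -1$)
$R{\left(I \right)} = -19$ ($R{\left(I \right)} = -3 - \left(-4\right)^{2} = -3 - 16 = -19$)
$S{\left(1,-5 \right)} P{\left(f,3 \right)} R{\left(-1 \right)} = \left(- \frac{1}{2}\right) 1 \left(\left(-5\right) 3\right) \left(-19\right) = \left(- \frac{1}{2}\right) \left(-15\right) \left(-19\right) = \frac{15}{2} \left(-19\right) = - \frac{285}{2}$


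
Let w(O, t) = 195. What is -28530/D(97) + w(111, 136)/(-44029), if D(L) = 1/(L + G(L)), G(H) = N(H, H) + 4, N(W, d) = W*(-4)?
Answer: 360514294995/44029 ≈ 8.1881e+6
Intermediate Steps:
N(W, d) = -4*W
G(H) = 4 - 4*H (G(H) = -4*H + 4 = 4 - 4*H)
D(L) = 1/(4 - 3*L) (D(L) = 1/(L + (4 - 4*L)) = 1/(4 - 3*L))
-28530/D(97) + w(111, 136)/(-44029) = -28530/((-1/(-4 + 3*97))) + 195/(-44029) = -28530/((-1/(-4 + 291))) + 195*(-1/44029) = -28530/((-1/287)) - 195/44029 = -28530/((-1*1/287)) - 195/44029 = -28530/(-1/287) - 195/44029 = -28530*(-287) - 195/44029 = 8188110 - 195/44029 = 360514294995/44029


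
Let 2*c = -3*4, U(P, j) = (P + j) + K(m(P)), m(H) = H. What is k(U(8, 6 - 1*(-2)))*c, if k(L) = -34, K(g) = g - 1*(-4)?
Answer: 204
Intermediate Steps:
K(g) = 4 + g (K(g) = g + 4 = 4 + g)
U(P, j) = 4 + j + 2*P (U(P, j) = (P + j) + (4 + P) = 4 + j + 2*P)
c = -6 (c = (-3*4)/2 = (½)*(-12) = -6)
k(U(8, 6 - 1*(-2)))*c = -34*(-6) = 204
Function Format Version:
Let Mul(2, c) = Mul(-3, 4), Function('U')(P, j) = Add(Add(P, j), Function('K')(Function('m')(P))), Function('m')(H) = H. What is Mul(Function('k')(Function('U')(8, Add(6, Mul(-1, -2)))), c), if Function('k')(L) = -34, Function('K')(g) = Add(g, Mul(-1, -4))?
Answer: 204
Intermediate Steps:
Function('K')(g) = Add(4, g) (Function('K')(g) = Add(g, 4) = Add(4, g))
Function('U')(P, j) = Add(4, j, Mul(2, P)) (Function('U')(P, j) = Add(Add(P, j), Add(4, P)) = Add(4, j, Mul(2, P)))
c = -6 (c = Mul(Rational(1, 2), Mul(-3, 4)) = Mul(Rational(1, 2), -12) = -6)
Mul(Function('k')(Function('U')(8, Add(6, Mul(-1, -2)))), c) = Mul(-34, -6) = 204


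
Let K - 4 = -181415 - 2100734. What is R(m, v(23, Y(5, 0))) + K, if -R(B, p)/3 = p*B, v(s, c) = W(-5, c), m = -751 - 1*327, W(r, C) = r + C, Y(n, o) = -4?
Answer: -2311251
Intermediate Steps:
W(r, C) = C + r
m = -1078 (m = -751 - 327 = -1078)
v(s, c) = -5 + c (v(s, c) = c - 5 = -5 + c)
R(B, p) = -3*B*p (R(B, p) = -3*p*B = -3*B*p)
K = -2282145 (K = 4 + (-181415 - 2100734) = 4 - 2282149 = -2282145)
R(m, v(23, Y(5, 0))) + K = -3*(-1078)*(-5 - 4) - 2282145 = -3*(-1078)*(-9) - 2282145 = -29106 - 2282145 = -2311251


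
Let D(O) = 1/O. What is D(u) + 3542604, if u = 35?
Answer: 123991141/35 ≈ 3.5426e+6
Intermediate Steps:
D(u) + 3542604 = 1/35 + 3542604 = 123991141/35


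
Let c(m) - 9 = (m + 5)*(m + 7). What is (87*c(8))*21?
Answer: 372708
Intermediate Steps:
c(m) = 9 + (5 + m)*(7 + m) (c(m) = 9 + (m + 5)*(m + 7) = 9 + (5 + m)*(7 + m))
(87*c(8))*21 = (87*(44 + 8² + 12*8))*21 = (87*(44 + 64 + 96))*21 = (87*204)*21 = 17748*21 = 372708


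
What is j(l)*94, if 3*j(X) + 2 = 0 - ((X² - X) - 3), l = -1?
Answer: -94/3 ≈ -31.333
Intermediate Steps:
j(X) = ⅓ - X²/3 + X/3 (j(X) = -⅔ + (0 - ((X² - X) - 3))/3 = -⅔ + (0 - (-3 + X² - X))/3 = -⅔ + (0 + (3 + X - X²))/3 = -⅔ + (3 + X - X²)/3 = -⅔ + (1 - X²/3 + X/3) = ⅓ - X²/3 + X/3)
j(l)*94 = (⅓ - ⅓*(-1)² + (⅓)*(-1))*94 = (⅓ - ⅓*1 - ⅓)*94 = (⅓ - ⅓ - ⅓)*94 = -⅓*94 = -94/3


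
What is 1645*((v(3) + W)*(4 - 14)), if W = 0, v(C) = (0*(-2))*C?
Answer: 0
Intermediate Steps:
v(C) = 0 (v(C) = 0*C = 0)
1645*((v(3) + W)*(4 - 14)) = 1645*((0 + 0)*(4 - 14)) = 1645*(0*(-10)) = 1645*0 = 0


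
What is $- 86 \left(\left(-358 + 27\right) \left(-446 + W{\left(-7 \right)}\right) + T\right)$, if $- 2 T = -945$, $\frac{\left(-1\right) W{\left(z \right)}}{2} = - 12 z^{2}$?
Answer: $20739545$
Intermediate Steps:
$W{\left(z \right)} = 24 z^{2}$ ($W{\left(z \right)} = - 2 \left(- 12 z^{2}\right) = 24 z^{2}$)
$T = \frac{945}{2}$ ($T = \left(- \frac{1}{2}\right) \left(-945\right) = \frac{945}{2} \approx 472.5$)
$- 86 \left(\left(-358 + 27\right) \left(-446 + W{\left(-7 \right)}\right) + T\right) = - 86 \left(\left(-358 + 27\right) \left(-446 + 24 \left(-7\right)^{2}\right) + \frac{945}{2}\right) = - 86 \left(- 331 \left(-446 + 24 \cdot 49\right) + \frac{945}{2}\right) = - 86 \left(- 331 \left(-446 + 1176\right) + \frac{945}{2}\right) = - 86 \left(\left(-331\right) 730 + \frac{945}{2}\right) = - 86 \left(-241630 + \frac{945}{2}\right) = \left(-86\right) \left(- \frac{482315}{2}\right) = 20739545$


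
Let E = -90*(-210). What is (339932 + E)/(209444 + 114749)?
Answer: 358832/324193 ≈ 1.1068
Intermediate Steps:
E = 18900
(339932 + E)/(209444 + 114749) = (339932 + 18900)/(209444 + 114749) = 358832/324193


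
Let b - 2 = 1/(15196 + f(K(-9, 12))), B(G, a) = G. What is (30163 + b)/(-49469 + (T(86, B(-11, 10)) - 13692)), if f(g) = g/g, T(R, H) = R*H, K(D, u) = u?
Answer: -458417506/974234079 ≈ -0.47054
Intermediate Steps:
T(R, H) = H*R
f(g) = 1
b = 30395/15197 (b = 2 + 1/(15196 + 1) = 2 + 1/15197 = 30395/15197 ≈ 2.0001)
(30163 + b)/(-49469 + (T(86, B(-11, 10)) - 13692)) = (30163 + 30395/15197)/(-49469 + (-11*86 - 13692)) = 458417506/(15197*(-49469 + (-946 - 13692))) = 458417506/(15197*(-49469 - 14638)) = (458417506/15197)/(-64107) = (458417506/15197)*(-1/64107) = -458417506/974234079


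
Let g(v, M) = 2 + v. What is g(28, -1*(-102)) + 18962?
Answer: 18992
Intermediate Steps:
g(28, -1*(-102)) + 18962 = (2 + 28) + 18962 = 30 + 18962 = 18992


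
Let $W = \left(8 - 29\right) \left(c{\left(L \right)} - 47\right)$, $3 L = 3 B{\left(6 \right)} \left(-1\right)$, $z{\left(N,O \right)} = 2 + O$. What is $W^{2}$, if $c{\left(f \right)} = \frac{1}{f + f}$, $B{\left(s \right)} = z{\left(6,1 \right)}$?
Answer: $\frac{3924361}{4} \approx 9.8109 \cdot 10^{5}$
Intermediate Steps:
$B{\left(s \right)} = 3$ ($B{\left(s \right)} = 2 + 1 = 3$)
$L = -3$ ($L = \frac{3 \cdot 3 \left(-1\right)}{3} = \frac{9 \left(-1\right)}{3} = \frac{1}{3} \left(-9\right) = -3$)
$c{\left(f \right)} = \frac{1}{2 f}$
$W = \frac{1981}{2}$ ($W = \left(8 - 29\right) \left(\frac{1}{2 \left(-3\right)} - 47\right) = - 21 \left(\frac{1}{2} \left(- \frac{1}{3}\right) - 47\right) = - 21 \left(- \frac{1}{6} - 47\right) = \left(-21\right) \left(- \frac{283}{6}\right) = \frac{1981}{2} \approx 990.5$)
$W^{2} = \left(\frac{1981}{2}\right)^{2} = \frac{3924361}{4}$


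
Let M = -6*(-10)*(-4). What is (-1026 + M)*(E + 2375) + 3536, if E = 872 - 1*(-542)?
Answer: -4793338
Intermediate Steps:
M = -240 (M = 60*(-4) = -240)
E = 1414 (E = 872 + 542 = 1414)
(-1026 + M)*(E + 2375) + 3536 = (-1026 - 240)*(1414 + 2375) + 3536 = -1266*3789 + 3536 = -4796874 + 3536 = -4793338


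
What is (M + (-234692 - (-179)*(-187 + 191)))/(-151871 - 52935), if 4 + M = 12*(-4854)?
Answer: 146114/102403 ≈ 1.4269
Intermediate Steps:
M = -58252 (M = -4 + 12*(-4854) = -4 - 58248 = -58252)
(M + (-234692 - (-179)*(-187 + 191)))/(-151871 - 52935) = (-58252 + (-234692 - (-179)*(-187 + 191)))/(-151871 - 52935) = (-58252 + (-234692 - (-179)*4))/(-204806) = (-58252 + (-234692 - 1*(-716)))*(-1/204806) = (-58252 + (-234692 + 716))*(-1/204806) = (-58252 - 233976)*(-1/204806) = -292228*(-1/204806) = 146114/102403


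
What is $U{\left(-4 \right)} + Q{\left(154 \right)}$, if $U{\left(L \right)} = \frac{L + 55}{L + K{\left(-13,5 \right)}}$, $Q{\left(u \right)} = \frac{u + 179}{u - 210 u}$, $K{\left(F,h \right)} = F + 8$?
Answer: $- \frac{548161}{96558} \approx -5.677$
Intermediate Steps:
$K{\left(F,h \right)} = 8 + F$
$Q{\left(u \right)} = - \frac{179 + u}{209 u}$ ($Q{\left(u \right)} = \frac{179 + u}{\left(-209\right) u} = \left(179 + u\right) \left(- \frac{1}{209 u}\right) = - \frac{179 + u}{209 u}$)
$U{\left(L \right)} = \frac{55 + L}{-5 + L}$ ($U{\left(L \right)} = \frac{L + 55}{L + \left(8 - 13\right)} = \frac{55 + L}{L - 5} = \frac{55 + L}{-5 + L}$)
$U{\left(-4 \right)} + Q{\left(154 \right)} = \frac{55 - 4}{-5 - 4} + \frac{-179 - 154}{209 \cdot 154} = \frac{1}{-9} \cdot 51 + \frac{1}{209} \cdot \frac{1}{154} \left(-179 - 154\right) = \left(- \frac{1}{9}\right) 51 + \frac{1}{209} \cdot \frac{1}{154} \left(-333\right) = - \frac{17}{3} - \frac{333}{32186} = - \frac{548161}{96558}$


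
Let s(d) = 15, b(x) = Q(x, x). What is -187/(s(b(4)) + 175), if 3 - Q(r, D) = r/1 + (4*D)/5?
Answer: -187/190 ≈ -0.98421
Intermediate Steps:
Q(r, D) = 3 - r - 4*D/5 (Q(r, D) = 3 - (r/1 + (4*D)/5) = 3 - (r*1 + (4*D)*(⅕)) = 3 - (r + 4*D/5) = 3 + (-r - 4*D/5) = 3 - r - 4*D/5)
b(x) = 3 - 9*x/5 (b(x) = 3 - x - 4*x/5 = 3 - 9*x/5)
-187/(s(b(4)) + 175) = -187/(15 + 175) = -187/190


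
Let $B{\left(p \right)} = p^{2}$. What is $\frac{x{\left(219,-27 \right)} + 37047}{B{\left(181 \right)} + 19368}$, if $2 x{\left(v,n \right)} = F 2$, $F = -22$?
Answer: $\frac{37025}{52129} \approx 0.71026$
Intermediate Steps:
$x{\left(v,n \right)} = -22$ ($x{\left(v,n \right)} = \frac{\left(-22\right) 2}{2} = \frac{1}{2} \left(-44\right) = -22$)
$\frac{x{\left(219,-27 \right)} + 37047}{B{\left(181 \right)} + 19368} = \frac{-22 + 37047}{181^{2} + 19368} = \frac{37025}{32761 + 19368} = \frac{37025}{52129}$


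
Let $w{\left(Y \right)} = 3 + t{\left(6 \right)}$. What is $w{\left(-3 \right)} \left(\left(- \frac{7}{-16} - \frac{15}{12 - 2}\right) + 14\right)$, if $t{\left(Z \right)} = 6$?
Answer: $\frac{1863}{16} \approx 116.44$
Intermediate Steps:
$w{\left(Y \right)} = 9$ ($w{\left(Y \right)} = 3 + 6 = 9$)
$w{\left(-3 \right)} \left(\left(- \frac{7}{-16} - \frac{15}{12 - 2}\right) + 14\right) = 9 \left(\left(- \frac{7}{-16} - \frac{15}{12 - 2}\right) + 14\right) = 9 \left(\left(\left(-7\right) \left(- \frac{1}{16}\right) - \frac{15}{10}\right) + 14\right) = 9 \left(\left(\frac{7}{16} - \frac{3}{2}\right) + 14\right) = 9 \left(- \frac{17}{16} + 14\right) = 9 \cdot \frac{207}{16} = \frac{1863}{16}$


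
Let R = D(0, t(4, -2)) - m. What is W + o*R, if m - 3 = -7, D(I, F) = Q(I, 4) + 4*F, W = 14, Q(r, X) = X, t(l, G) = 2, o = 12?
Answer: 206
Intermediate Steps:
D(I, F) = 4 + 4*F
m = -4 (m = 3 - 7 = -4)
R = 16 (R = (4 + 4*2) - 1*(-4) = (4 + 8) + 4 = 12 + 4 = 16)
W + o*R = 14 + 12*16 = 14 + 192 = 206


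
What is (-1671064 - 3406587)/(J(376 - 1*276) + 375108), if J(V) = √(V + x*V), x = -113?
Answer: -476166877827/35176505716 + 25388255*I*√7/17588252858 ≈ -13.536 + 0.0038191*I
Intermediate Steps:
J(V) = 4*√7*√(-V) (J(V) = √(V - 113*V) = √(-112*V) = 4*√7*√(-V))
(-1671064 - 3406587)/(J(376 - 1*276) + 375108) = (-1671064 - 3406587)/(4*√7*√(-(376 - 1*276)) + 375108) = -5077651/(4*√7*√(-(376 - 276)) + 375108) = -5077651/(4*√7*√(-1*100) + 375108) = -5077651/(4*√7*√(-100) + 375108) = -5077651/(4*√7*(10*I) + 375108) = -5077651/(40*I*√7 + 375108) = -5077651/(375108 + 40*I*√7)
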